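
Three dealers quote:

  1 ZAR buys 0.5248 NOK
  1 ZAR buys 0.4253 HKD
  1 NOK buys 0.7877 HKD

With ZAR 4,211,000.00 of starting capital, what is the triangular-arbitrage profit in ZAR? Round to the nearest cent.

Profitable loop is ZAR → HKD → NOK → ZAR:
ZAR 4,211,000.00 × 0.4253 = HKD 1,790,938.30
HKD 1,790,938.30 ÷ 0.7877 = NOK 2,273,629.94
NOK 2,273,629.94 ÷ 0.5248 = ZAR 4,332,374.11
Profit = ZAR 4,332,374.11 − ZAR 4,211,000.00

Profit: ZAR 121,374.11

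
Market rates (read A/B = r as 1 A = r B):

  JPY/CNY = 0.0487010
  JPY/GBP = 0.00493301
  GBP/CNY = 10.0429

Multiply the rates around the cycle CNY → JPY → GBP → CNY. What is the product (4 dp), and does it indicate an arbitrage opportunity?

1.0173 (arbitrage exists)

Around CNY → JPY → GBP → CNY: 1 ÷ 0.0487010 × 0.00493301 × 10.0429 = 1.017263
Product > 1; profitable direction is CNY → JPY → GBP → CNY.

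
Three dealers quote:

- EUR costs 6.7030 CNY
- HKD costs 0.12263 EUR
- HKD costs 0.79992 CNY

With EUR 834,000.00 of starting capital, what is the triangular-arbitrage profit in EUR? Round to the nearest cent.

Profit: EUR 23,009.12

Profitable loop is EUR → CNY → HKD → EUR:
EUR 834,000.00 × 6.7030 = CNY 5,590,302.00
CNY 5,590,302.00 ÷ 0.79992 = HKD 6,988,576.36
HKD 6,988,576.36 × 0.12263 = EUR 857,009.12
Profit = EUR 857,009.12 − EUR 834,000.00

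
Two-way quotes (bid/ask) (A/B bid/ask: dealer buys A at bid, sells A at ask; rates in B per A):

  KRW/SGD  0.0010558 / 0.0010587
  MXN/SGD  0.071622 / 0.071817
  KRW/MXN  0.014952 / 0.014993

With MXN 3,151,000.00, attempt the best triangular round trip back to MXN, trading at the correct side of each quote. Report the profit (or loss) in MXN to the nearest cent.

Net profit: MXN 36,287.38

Best loop MXN → SGD → KRW → MXN:
MXN 3,151,000.00 × 0.071622 (sell MXN at bid) = SGD 225,680.92
SGD 225,680.92 ÷ 0.0010587 (buy KRW at ask) = KRW 213,167,963
KRW 213,167,963 × 0.014952 (sell KRW at bid) = MXN 3,187,287.38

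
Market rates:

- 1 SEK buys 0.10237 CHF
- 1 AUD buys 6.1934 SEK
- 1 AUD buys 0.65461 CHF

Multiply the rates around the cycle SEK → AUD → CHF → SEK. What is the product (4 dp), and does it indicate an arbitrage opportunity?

1.0325 (arbitrage exists)

Around SEK → AUD → CHF → SEK: 1 ÷ 6.1934 × 0.65461 ÷ 0.10237 = 1.032478
Product > 1; profitable direction is SEK → AUD → CHF → SEK.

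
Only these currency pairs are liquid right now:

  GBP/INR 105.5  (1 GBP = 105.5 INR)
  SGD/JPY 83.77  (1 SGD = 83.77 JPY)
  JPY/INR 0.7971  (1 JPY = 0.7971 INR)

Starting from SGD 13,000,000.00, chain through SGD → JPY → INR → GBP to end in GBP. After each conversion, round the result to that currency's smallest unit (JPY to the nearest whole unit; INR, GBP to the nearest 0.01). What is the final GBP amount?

SGD 13,000,000.00 × 83.77 = JPY 1,089,010,000
JPY 1,089,010,000 × 0.7971 = INR 868,049,871.00
INR 868,049,871.00 ÷ 105.5 = GBP 8,227,960.86

GBP 8,227,960.86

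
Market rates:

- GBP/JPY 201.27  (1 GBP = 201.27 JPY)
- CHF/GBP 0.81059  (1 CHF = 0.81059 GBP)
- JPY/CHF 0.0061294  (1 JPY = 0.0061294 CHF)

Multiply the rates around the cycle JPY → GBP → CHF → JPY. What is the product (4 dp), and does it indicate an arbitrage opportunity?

1.0000 (no arbitrage)

Around JPY → GBP → CHF → JPY: 1 ÷ 201.27 ÷ 0.81059 ÷ 0.0061294 = 1.000004
Product ≈ 1 (deviation 0.000%, within rounding noise).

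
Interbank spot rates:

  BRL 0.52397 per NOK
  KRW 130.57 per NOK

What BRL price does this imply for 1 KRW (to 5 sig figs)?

1 KRW ÷ 130.57 = 0.00765873 NOK
0.00765873 NOK × 0.52397 = 0.00401294 BRL

KRW/BRL = 0.0040129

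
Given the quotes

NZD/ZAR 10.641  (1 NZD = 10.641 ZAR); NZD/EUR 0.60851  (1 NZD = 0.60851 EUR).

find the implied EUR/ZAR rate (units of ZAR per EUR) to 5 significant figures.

EUR/ZAR = 17.487

1 EUR ÷ 0.60851 = 1.64336 NZD
1.64336 NZD × 10.641 = 17.487 ZAR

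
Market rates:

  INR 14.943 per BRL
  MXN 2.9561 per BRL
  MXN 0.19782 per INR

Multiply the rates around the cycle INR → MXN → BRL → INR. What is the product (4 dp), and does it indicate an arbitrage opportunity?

1.0000 (no arbitrage)

Around INR → MXN → BRL → INR: 1 × 0.19782 ÷ 2.9561 × 14.943 = 0.999974
Product ≈ 1 (deviation 0.003%, within rounding noise).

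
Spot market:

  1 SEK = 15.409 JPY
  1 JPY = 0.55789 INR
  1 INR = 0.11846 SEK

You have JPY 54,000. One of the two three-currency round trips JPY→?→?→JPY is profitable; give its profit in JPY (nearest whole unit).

Profitable loop is JPY → INR → SEK → JPY:
JPY 54,000 × 0.55789 = INR 30,126.06
INR 30,126.06 × 0.11846 = SEK 3,568.73
SEK 3,568.73 × 15.409 = JPY 54,991
Profit = JPY 54,991 − JPY 54,000

Profit: JPY 991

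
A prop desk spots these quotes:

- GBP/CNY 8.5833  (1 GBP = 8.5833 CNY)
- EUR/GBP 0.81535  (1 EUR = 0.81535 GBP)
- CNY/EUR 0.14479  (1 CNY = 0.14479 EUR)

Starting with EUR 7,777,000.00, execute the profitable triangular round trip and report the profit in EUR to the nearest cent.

Profitable loop is EUR → GBP → CNY → EUR:
EUR 7,777,000.00 × 0.81535 = GBP 6,340,976.95
GBP 6,340,976.95 × 8.5833 = CNY 54,426,507.45
CNY 54,426,507.45 × 0.14479 = EUR 7,880,414.01
Profit = EUR 7,880,414.01 − EUR 7,777,000.00

Profit: EUR 103,414.01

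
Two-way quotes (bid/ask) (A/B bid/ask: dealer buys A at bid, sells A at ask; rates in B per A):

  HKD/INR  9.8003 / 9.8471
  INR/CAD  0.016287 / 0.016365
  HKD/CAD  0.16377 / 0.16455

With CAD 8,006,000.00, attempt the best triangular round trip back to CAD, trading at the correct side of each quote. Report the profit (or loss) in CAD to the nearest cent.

Net profit: CAD 130,274.21

Best loop CAD → INR → HKD → CAD:
CAD 8,006,000.00 ÷ 0.016365 (buy INR at ask) = INR 489,214,787.66
INR 489,214,787.66 ÷ 9.8471 (buy HKD at ask) = HKD 49,681,102.83
HKD 49,681,102.83 × 0.16377 (sell HKD at bid) = CAD 8,136,274.21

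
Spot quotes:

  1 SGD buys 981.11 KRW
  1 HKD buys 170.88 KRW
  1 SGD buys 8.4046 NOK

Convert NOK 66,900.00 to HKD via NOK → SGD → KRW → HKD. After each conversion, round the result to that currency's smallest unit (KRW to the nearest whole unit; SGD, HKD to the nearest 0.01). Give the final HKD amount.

HKD 45,702.05

NOK 66,900.00 ÷ 8.4046 = SGD 7,959.93
SGD 7,959.93 × 981.11 = KRW 7,809,567
KRW 7,809,567 ÷ 170.88 = HKD 45,702.05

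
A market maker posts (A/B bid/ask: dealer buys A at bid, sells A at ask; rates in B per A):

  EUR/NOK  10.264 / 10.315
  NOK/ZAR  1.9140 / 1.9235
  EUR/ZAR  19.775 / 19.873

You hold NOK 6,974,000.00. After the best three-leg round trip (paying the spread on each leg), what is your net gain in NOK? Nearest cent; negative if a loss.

Net result: NOK -23,164.47 (no profitable arbitrage after spreads)

Best loop NOK → EUR → ZAR → NOK:
NOK 6,974,000.00 ÷ 10.315 (buy EUR at ask) = EUR 676,102.76
EUR 676,102.76 × 19.775 (sell EUR at bid) = ZAR 13,369,932.14
ZAR 13,369,932.14 ÷ 1.9235 (buy NOK at ask) = NOK 6,950,835.53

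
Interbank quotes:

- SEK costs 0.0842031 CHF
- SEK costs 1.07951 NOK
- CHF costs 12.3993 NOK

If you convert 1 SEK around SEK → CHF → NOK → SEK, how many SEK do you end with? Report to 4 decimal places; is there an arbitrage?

0.9672 (arbitrage exists)

Around SEK → CHF → NOK → SEK: 1 × 0.0842031 × 12.3993 ÷ 1.07951 = 0.967161
Product < 1; profitable direction is SEK → NOK → CHF → SEK.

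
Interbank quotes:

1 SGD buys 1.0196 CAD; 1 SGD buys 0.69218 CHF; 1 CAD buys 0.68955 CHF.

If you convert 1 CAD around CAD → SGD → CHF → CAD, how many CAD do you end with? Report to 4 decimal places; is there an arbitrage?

Around CAD → SGD → CHF → CAD: 1 ÷ 1.0196 × 0.69218 ÷ 0.68955 = 0.984518
Product < 1; profitable direction is CAD → CHF → SGD → CAD.

0.9845 (arbitrage exists)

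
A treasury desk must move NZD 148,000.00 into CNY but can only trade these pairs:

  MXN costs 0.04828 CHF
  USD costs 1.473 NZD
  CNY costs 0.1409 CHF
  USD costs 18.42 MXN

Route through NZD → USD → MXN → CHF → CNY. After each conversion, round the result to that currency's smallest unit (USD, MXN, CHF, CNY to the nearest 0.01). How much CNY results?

CNY 634,168.77

NZD 148,000.00 ÷ 1.473 = USD 100,475.22
USD 100,475.22 × 18.42 = MXN 1,850,753.55
MXN 1,850,753.55 × 0.04828 = CHF 89,354.38
CHF 89,354.38 ÷ 0.1409 = CNY 634,168.77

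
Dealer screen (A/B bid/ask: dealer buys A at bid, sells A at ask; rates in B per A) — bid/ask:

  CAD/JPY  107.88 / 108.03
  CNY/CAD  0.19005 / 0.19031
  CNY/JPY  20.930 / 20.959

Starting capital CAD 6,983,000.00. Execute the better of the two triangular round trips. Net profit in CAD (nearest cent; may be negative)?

Net profit: CAD 125,947.14

Best loop CAD → CNY → JPY → CAD:
CAD 6,983,000.00 ÷ 0.19031 (buy CNY at ask) = CNY 36,692,764.44
CNY 36,692,764.44 × 20.930 (sell CNY at bid) = JPY 767,979,560
JPY 767,979,560 ÷ 108.03 (buy CAD at ask) = CAD 7,108,947.14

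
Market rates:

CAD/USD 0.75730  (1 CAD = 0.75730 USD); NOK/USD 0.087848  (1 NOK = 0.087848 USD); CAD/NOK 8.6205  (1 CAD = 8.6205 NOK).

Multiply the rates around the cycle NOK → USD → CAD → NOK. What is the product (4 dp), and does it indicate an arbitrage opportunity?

1.0000 (no arbitrage)

Around NOK → USD → CAD → NOK: 1 × 0.087848 ÷ 0.75730 × 8.6205 = 0.999992
Product ≈ 1 (deviation 0.001%, within rounding noise).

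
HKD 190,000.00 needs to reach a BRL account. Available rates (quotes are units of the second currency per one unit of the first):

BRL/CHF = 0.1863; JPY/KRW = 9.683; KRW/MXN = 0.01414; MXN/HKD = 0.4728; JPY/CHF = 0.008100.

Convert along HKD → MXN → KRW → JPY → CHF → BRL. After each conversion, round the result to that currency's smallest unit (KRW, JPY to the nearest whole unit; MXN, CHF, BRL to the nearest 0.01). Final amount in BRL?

BRL 127,611.27

HKD 190,000.00 ÷ 0.4728 = MXN 401,861.25
MXN 401,861.25 ÷ 0.01414 = KRW 28,420,173
KRW 28,420,173 ÷ 9.683 = JPY 2,935,059
JPY 2,935,059 × 0.008100 = CHF 23,773.98
CHF 23,773.98 ÷ 0.1863 = BRL 127,611.27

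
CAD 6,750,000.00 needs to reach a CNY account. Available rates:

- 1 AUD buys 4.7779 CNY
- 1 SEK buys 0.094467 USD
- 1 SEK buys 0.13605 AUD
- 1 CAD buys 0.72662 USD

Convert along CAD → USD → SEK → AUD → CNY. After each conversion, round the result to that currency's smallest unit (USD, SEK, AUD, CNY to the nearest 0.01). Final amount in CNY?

CAD 6,750,000.00 × 0.72662 = USD 4,904,685.00
USD 4,904,685.00 ÷ 0.094467 = SEK 51,919,559.21
SEK 51,919,559.21 × 0.13605 = AUD 7,063,656.03
AUD 7,063,656.03 × 4.7779 = CNY 33,749,442.15

CNY 33,749,442.15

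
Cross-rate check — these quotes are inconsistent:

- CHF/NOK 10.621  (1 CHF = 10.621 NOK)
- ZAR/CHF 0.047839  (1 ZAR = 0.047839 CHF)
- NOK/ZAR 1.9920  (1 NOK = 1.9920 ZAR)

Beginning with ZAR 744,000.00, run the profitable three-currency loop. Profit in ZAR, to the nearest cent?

Profit: ZAR 9,025.65

Profitable loop is ZAR → CHF → NOK → ZAR:
ZAR 744,000.00 × 0.047839 = CHF 35,592.22
CHF 35,592.22 × 10.621 = NOK 378,024.93
NOK 378,024.93 × 1.9920 = ZAR 753,025.65
Profit = ZAR 753,025.65 − ZAR 744,000.00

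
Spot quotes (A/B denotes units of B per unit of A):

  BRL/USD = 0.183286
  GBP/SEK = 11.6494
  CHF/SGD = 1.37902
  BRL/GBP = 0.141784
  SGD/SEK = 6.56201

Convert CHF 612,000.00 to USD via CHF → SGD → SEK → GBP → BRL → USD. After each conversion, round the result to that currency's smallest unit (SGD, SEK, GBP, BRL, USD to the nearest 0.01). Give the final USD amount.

USD 614,550.23

CHF 612,000.00 × 1.37902 = SGD 843,960.24
SGD 843,960.24 × 6.56201 = SEK 5,538,075.53
SEK 5,538,075.53 ÷ 11.6494 = GBP 475,395.77
GBP 475,395.77 ÷ 0.141784 = BRL 3,352,957.81
BRL 3,352,957.81 × 0.183286 = USD 614,550.23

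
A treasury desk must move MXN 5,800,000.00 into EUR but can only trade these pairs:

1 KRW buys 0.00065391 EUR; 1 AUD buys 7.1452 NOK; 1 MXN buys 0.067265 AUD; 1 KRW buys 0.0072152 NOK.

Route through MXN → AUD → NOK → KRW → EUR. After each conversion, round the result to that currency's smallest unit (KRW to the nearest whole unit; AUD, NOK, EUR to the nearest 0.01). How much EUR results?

MXN 5,800,000.00 × 0.067265 = AUD 390,137.00
AUD 390,137.00 × 7.1452 = NOK 2,787,606.89
NOK 2,787,606.89 ÷ 0.0072152 = KRW 386,351,992
KRW 386,351,992 × 0.00065391 = EUR 252,639.43

EUR 252,639.43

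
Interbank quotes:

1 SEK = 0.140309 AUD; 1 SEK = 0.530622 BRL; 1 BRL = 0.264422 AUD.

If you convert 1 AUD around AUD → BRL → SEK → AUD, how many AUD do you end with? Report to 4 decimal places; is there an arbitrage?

Around AUD → BRL → SEK → AUD: 1 ÷ 0.264422 ÷ 0.530622 × 0.140309 = 1.000006
Product ≈ 1 (deviation 0.001%, within rounding noise).

1.0000 (no arbitrage)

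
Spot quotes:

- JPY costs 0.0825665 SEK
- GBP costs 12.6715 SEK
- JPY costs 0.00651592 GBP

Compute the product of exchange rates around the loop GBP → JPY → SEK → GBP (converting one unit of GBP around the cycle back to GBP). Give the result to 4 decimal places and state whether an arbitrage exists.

Around GBP → JPY → SEK → GBP: 1 ÷ 0.00651592 × 0.0825665 ÷ 12.6715 = 1.000000
Product ≈ 1 (deviation 0.000%, within rounding noise).

1.0000 (no arbitrage)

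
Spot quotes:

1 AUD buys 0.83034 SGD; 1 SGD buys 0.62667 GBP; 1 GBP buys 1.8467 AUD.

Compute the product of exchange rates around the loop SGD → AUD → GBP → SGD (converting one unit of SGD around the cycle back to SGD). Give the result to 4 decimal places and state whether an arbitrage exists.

Around SGD → AUD → GBP → SGD: 1 ÷ 0.83034 ÷ 1.8467 ÷ 0.62667 = 1.040660
Product > 1; profitable direction is SGD → AUD → GBP → SGD.

1.0407 (arbitrage exists)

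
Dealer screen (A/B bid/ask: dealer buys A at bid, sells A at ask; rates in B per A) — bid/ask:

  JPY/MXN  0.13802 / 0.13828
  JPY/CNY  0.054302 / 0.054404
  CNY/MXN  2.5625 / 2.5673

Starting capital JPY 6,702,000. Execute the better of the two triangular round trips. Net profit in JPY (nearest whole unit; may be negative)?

Best loop JPY → CNY → MXN → JPY:
JPY 6,702,000 × 0.054302 (sell JPY at bid) = CNY 363,932.00
CNY 363,932.00 × 2.5625 (sell CNY at bid) = MXN 932,575.76
MXN 932,575.76 ÷ 0.13828 (buy JPY at ask) = JPY 6,744,112

Net profit: JPY 42,112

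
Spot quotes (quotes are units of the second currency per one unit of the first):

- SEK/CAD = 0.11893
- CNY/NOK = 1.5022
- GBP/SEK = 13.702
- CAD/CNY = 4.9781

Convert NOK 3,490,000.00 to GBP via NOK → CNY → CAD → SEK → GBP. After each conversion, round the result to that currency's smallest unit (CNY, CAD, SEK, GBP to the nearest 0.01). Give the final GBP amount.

NOK 3,490,000.00 ÷ 1.5022 = CNY 2,323,259.22
CNY 2,323,259.22 ÷ 4.9781 = CAD 466,695.97
CAD 466,695.97 ÷ 0.11893 = SEK 3,924,123.18
SEK 3,924,123.18 ÷ 13.702 = GBP 286,390.54

GBP 286,390.54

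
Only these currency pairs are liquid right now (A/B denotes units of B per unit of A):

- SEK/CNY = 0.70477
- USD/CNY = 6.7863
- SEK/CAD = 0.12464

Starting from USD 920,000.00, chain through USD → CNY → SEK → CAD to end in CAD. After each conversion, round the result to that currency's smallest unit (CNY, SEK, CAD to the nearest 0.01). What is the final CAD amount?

USD 920,000.00 × 6.7863 = CNY 6,243,396.00
CNY 6,243,396.00 ÷ 0.70477 = SEK 8,858,770.95
SEK 8,858,770.95 × 0.12464 = CAD 1,104,157.21

CAD 1,104,157.21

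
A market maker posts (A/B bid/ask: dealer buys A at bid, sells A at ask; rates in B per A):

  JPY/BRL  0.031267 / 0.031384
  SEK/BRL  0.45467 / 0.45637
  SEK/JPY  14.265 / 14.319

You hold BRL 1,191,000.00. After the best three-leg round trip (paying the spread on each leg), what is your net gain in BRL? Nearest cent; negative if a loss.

Best loop BRL → JPY → SEK → BRL:
BRL 1,191,000.00 ÷ 0.031384 (buy JPY at ask) = JPY 37,949,274
JPY 37,949,274 ÷ 14.319 (buy SEK at ask) = SEK 2,650,274.01
SEK 2,650,274.01 × 0.45467 (sell SEK at bid) = BRL 1,205,000.08

Net profit: BRL 14,000.08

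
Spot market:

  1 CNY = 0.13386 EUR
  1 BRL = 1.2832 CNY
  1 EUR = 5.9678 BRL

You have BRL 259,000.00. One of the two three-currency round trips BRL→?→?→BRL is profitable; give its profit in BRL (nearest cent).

Profit: BRL 6,496.74

Profitable loop is BRL → CNY → EUR → BRL:
BRL 259,000.00 × 1.2832 = CNY 332,348.80
CNY 332,348.80 × 0.13386 = EUR 44,488.21
EUR 44,488.21 × 5.9678 = BRL 265,496.74
Profit = BRL 265,496.74 − BRL 259,000.00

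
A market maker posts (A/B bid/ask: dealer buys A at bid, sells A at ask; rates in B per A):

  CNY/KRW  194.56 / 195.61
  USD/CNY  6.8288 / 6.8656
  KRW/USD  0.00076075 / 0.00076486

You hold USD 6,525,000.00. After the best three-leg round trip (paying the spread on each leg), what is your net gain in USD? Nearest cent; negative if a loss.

Best loop USD → CNY → KRW → USD:
USD 6,525,000.00 × 6.8288 (sell USD at bid) = CNY 44,557,920.00
CNY 44,557,920.00 × 194.56 (sell CNY at bid) = KRW 8,669,188,915
KRW 8,669,188,915 × 0.00076075 (sell KRW at bid) = USD 6,595,085.47

Net profit: USD 70,085.47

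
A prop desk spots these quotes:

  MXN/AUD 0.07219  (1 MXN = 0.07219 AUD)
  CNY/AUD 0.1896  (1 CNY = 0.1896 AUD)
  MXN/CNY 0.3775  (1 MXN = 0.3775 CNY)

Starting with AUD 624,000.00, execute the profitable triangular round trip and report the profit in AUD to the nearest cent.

Profit: AUD 5,370.44

Profitable loop is AUD → CNY → MXN → AUD:
AUD 624,000.00 ÷ 0.1896 = CNY 3,291,139.24
CNY 3,291,139.24 ÷ 0.3775 = MXN 8,718,249.64
MXN 8,718,249.64 × 0.07219 = AUD 629,370.44
Profit = AUD 629,370.44 − AUD 624,000.00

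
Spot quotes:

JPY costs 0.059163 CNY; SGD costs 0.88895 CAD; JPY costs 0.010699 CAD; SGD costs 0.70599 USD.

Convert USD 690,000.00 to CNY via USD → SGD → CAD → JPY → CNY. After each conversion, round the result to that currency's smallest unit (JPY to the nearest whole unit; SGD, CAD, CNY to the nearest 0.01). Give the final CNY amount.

USD 690,000.00 ÷ 0.70599 = SGD 977,350.95
SGD 977,350.95 × 0.88895 = CAD 868,816.13
CAD 868,816.13 ÷ 0.010699 = JPY 81,205,358
JPY 81,205,358 × 0.059163 = CNY 4,804,352.60

CNY 4,804,352.60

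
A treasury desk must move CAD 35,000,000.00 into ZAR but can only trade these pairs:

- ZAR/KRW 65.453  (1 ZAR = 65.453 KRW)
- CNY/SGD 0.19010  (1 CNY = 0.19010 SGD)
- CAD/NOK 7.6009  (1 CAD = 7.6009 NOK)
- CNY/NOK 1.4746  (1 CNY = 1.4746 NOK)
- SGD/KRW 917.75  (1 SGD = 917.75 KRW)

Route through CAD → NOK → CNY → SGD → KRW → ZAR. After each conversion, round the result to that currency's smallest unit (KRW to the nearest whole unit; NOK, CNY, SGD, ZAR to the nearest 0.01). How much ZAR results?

CAD 35,000,000.00 × 7.6009 = NOK 266,031,500.00
NOK 266,031,500.00 ÷ 1.4746 = CNY 180,409,263.53
CNY 180,409,263.53 × 0.19010 = SGD 34,295,801.00
SGD 34,295,801.00 × 917.75 = KRW 31,474,971,368
KRW 31,474,971,368 ÷ 65.453 = ZAR 480,878,972.21

ZAR 480,878,972.21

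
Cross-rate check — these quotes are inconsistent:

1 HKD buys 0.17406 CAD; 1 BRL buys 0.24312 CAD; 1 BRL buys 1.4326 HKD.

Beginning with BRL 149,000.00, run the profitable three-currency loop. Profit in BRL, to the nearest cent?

Profitable loop is BRL → HKD → CAD → BRL:
BRL 149,000.00 × 1.4326 = HKD 213,457.40
HKD 213,457.40 × 0.17406 = CAD 37,154.40
CAD 37,154.40 ÷ 0.24312 = BRL 152,823.28
Profit = BRL 152,823.28 − BRL 149,000.00

Profit: BRL 3,823.28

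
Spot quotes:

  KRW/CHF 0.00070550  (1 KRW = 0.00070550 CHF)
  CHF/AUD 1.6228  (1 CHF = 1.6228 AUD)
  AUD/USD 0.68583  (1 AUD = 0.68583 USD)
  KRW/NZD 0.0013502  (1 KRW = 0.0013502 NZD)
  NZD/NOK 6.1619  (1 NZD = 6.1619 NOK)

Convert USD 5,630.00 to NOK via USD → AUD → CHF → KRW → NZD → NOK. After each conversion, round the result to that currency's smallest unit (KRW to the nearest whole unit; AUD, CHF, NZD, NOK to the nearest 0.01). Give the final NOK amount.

USD 5,630.00 ÷ 0.68583 = AUD 8,209.03
AUD 8,209.03 ÷ 1.6228 = CHF 5,058.56
CHF 5,058.56 ÷ 0.00070550 = KRW 7,170,177
KRW 7,170,177 × 0.0013502 = NZD 9,681.17
NZD 9,681.17 × 6.1619 = NOK 59,654.40

NOK 59,654.40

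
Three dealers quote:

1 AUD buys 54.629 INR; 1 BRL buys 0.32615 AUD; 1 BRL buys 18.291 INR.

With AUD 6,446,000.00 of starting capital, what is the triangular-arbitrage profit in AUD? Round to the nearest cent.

Profitable loop is AUD → BRL → INR → AUD:
AUD 6,446,000.00 ÷ 0.32615 = BRL 19,763,912.31
BRL 19,763,912.31 × 18.291 = INR 361,501,720.07
INR 361,501,720.07 ÷ 54.629 = AUD 6,617,395.89
Profit = AUD 6,617,395.89 − AUD 6,446,000.00

Profit: AUD 171,395.89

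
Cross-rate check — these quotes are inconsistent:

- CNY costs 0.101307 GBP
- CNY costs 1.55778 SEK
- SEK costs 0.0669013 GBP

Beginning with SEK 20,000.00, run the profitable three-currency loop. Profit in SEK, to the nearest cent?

Profitable loop is SEK → GBP → CNY → SEK:
SEK 20,000.00 × 0.0669013 = GBP 1,338.03
GBP 1,338.03 ÷ 0.101307 = CNY 13,207.64
CNY 13,207.64 × 1.55778 = SEK 20,574.59
Profit = SEK 20,574.59 − SEK 20,000.00

Profit: SEK 574.59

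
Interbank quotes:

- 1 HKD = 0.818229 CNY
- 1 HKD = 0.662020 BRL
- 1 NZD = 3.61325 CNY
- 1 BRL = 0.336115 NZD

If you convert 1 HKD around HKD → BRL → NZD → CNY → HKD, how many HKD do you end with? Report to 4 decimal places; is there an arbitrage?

Around HKD → BRL → NZD → CNY → HKD: 1 × 0.662020 × 0.336115 × 3.61325 ÷ 0.818229 = 0.982612
Product < 1; profitable direction is HKD → CNY → NZD → BRL → HKD.

0.9826 (arbitrage exists)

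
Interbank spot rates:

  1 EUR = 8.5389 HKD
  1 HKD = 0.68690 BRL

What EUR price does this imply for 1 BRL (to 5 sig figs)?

1 BRL ÷ 0.68690 = 1.45582 HKD
1.45582 HKD ÷ 8.5389 = 0.170492 EUR

BRL/EUR = 0.17049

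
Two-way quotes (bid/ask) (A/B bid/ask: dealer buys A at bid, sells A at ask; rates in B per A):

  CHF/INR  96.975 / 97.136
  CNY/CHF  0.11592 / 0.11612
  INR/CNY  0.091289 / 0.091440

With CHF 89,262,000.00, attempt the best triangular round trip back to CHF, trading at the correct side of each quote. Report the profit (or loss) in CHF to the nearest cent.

Net profit: CHF 2,339,634.66

Best loop CHF → INR → CNY → CHF:
CHF 89,262,000.00 × 96.975 (sell CHF at bid) = INR 8,656,182,450.00
INR 8,656,182,450.00 × 0.091289 (sell INR at bid) = CNY 790,214,239.68
CNY 790,214,239.68 × 0.11592 (sell CNY at bid) = CHF 91,601,634.66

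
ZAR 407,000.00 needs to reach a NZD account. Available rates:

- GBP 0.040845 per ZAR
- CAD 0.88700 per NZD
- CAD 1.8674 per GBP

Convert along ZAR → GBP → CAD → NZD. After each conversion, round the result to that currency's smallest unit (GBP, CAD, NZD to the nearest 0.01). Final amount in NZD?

NZD 34,998.32

ZAR 407,000.00 × 0.040845 = GBP 16,623.92
GBP 16,623.92 × 1.8674 = CAD 31,043.51
CAD 31,043.51 ÷ 0.88700 = NZD 34,998.32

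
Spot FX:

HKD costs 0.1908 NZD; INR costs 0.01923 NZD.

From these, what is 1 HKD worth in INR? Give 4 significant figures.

1 HKD × 0.1908 = 0.1908 NZD
0.1908 NZD ÷ 0.01923 = 9.922 INR

HKD/INR = 9.922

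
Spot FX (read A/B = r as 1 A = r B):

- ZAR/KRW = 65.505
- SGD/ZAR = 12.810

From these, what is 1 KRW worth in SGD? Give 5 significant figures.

KRW/SGD = 0.0011917

1 KRW ÷ 65.505 = 0.015266 ZAR
0.015266 ZAR ÷ 12.810 = 0.00119173 SGD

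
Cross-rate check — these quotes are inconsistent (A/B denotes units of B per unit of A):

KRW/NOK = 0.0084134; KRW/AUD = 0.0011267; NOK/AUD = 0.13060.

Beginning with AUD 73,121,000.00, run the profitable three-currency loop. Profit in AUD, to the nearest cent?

Profit: AUD 1,857,319.52

Profitable loop is AUD → NOK → KRW → AUD:
AUD 73,121,000.00 ÷ 0.13060 = NOK 559,885,145.48
NOK 559,885,145.48 ÷ 0.0084134 = KRW 66,546,835,463
KRW 66,546,835,463 × 0.0011267 = AUD 74,978,319.52
Profit = AUD 74,978,319.52 − AUD 73,121,000.00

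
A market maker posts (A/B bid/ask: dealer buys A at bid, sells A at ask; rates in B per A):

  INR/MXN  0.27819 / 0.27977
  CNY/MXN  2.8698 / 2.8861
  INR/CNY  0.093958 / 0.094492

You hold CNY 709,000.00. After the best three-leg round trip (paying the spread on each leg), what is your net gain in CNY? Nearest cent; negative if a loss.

Net profit: CNY 14,238.16

Best loop CNY → INR → MXN → CNY:
CNY 709,000.00 ÷ 0.094492 (buy INR at ask) = INR 7,503,280.70
INR 7,503,280.70 × 0.27819 (sell INR at bid) = MXN 2,087,337.66
MXN 2,087,337.66 ÷ 2.8861 (buy CNY at ask) = CNY 723,238.16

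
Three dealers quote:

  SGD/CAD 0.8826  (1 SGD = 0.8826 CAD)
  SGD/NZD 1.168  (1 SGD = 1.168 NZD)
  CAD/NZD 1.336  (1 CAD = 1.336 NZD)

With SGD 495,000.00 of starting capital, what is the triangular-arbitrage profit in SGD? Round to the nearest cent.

Profitable loop is SGD → CAD → NZD → SGD:
SGD 495,000.00 × 0.8826 = CAD 436,887.00
CAD 436,887.00 × 1.336 = NZD 583,681.03
NZD 583,681.03 ÷ 1.168 = SGD 499,726.91
Profit = SGD 499,726.91 − SGD 495,000.00

Profit: SGD 4,726.91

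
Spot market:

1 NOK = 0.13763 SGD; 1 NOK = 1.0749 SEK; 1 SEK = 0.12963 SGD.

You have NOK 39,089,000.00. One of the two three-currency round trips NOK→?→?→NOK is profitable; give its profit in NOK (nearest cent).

Profit: NOK 485,463.34

Profitable loop is NOK → SEK → SGD → NOK:
NOK 39,089,000.00 × 1.0749 = SEK 42,016,766.10
SEK 42,016,766.10 × 0.12963 = SGD 5,446,633.39
SGD 5,446,633.39 ÷ 0.13763 = NOK 39,574,463.34
Profit = NOK 39,574,463.34 − NOK 39,089,000.00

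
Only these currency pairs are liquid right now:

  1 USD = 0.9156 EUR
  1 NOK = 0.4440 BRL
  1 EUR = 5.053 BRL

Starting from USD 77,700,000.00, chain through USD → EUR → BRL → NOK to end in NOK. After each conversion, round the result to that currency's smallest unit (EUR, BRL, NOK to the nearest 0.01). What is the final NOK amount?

NOK 809,642,190.00

USD 77,700,000.00 × 0.9156 = EUR 71,142,120.00
EUR 71,142,120.00 × 5.053 = BRL 359,481,132.36
BRL 359,481,132.36 ÷ 0.4440 = NOK 809,642,190.00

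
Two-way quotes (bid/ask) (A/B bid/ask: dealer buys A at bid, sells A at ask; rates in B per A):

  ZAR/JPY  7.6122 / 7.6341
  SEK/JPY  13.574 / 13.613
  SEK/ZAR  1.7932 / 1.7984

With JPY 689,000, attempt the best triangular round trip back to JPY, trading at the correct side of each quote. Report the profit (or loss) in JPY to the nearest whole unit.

Net profit: JPY 1,883

Best loop JPY → SEK → ZAR → JPY:
JPY 689,000 ÷ 13.613 (buy SEK at ask) = SEK 50,613.38
SEK 50,613.38 × 1.7932 (sell SEK at bid) = ZAR 90,759.92
ZAR 90,759.92 × 7.6122 (sell ZAR at bid) = JPY 690,883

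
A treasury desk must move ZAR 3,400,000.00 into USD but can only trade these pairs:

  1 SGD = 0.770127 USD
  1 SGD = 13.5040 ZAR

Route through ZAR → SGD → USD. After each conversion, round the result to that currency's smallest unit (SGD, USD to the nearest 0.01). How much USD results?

ZAR 3,400,000.00 ÷ 13.5040 = SGD 251,777.25
SGD 251,777.25 × 0.770127 = USD 193,900.46

USD 193,900.46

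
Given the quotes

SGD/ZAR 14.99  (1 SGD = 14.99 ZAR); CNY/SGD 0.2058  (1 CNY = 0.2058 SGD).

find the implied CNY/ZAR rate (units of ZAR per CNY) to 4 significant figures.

CNY/ZAR = 3.085

1 CNY × 0.2058 = 0.2058 SGD
0.2058 SGD × 14.99 = 3.08494 ZAR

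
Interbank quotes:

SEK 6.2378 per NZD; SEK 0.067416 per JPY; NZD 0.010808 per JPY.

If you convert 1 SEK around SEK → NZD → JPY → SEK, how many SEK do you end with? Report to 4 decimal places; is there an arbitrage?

Around SEK → NZD → JPY → SEK: 1 ÷ 6.2378 ÷ 0.010808 × 0.067416 = 0.999968
Product ≈ 1 (deviation 0.003%, within rounding noise).

1.0000 (no arbitrage)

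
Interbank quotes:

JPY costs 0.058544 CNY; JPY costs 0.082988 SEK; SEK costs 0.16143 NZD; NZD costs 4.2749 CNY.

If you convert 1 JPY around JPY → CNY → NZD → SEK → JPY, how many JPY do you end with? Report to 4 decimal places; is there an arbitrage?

1.0222 (arbitrage exists)

Around JPY → CNY → NZD → SEK → JPY: 1 × 0.058544 ÷ 4.2749 ÷ 0.16143 ÷ 0.082988 = 1.022249
Product > 1; profitable direction is JPY → CNY → NZD → SEK → JPY.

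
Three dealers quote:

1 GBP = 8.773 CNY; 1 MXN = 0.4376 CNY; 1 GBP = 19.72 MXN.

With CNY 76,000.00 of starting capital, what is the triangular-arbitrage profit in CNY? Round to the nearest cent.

Profitable loop is CNY → MXN → GBP → CNY:
CNY 76,000.00 ÷ 0.4376 = MXN 173,674.59
MXN 173,674.59 ÷ 19.72 = GBP 8,807.03
GBP 8,807.03 × 8.773 = CNY 77,264.06
Profit = CNY 77,264.06 − CNY 76,000.00

Profit: CNY 1,264.06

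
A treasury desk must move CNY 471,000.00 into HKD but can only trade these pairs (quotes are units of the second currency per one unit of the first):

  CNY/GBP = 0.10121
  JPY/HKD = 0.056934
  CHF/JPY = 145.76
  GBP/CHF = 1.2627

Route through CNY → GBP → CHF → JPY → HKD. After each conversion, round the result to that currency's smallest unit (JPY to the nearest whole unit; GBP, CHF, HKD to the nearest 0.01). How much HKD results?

HKD 499,522.01

CNY 471,000.00 × 0.10121 = GBP 47,669.91
GBP 47,669.91 × 1.2627 = CHF 60,192.80
CHF 60,192.80 × 145.76 = JPY 8,773,703
JPY 8,773,703 × 0.056934 = HKD 499,522.01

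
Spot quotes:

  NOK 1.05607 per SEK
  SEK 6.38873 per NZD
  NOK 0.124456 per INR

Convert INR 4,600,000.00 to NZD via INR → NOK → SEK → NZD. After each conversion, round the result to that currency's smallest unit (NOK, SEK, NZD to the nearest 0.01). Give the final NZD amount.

NZD 84,852.85

INR 4,600,000.00 × 0.124456 = NOK 572,497.60
NOK 572,497.60 ÷ 1.05607 = SEK 542,101.94
SEK 542,101.94 ÷ 6.38873 = NZD 84,852.85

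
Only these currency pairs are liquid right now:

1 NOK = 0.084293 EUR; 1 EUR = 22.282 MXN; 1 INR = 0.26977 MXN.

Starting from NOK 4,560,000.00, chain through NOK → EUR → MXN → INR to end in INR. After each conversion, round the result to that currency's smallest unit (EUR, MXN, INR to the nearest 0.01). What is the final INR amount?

NOK 4,560,000.00 × 0.084293 = EUR 384,376.08
EUR 384,376.08 × 22.282 = MXN 8,564,667.81
MXN 8,564,667.81 ÷ 0.26977 = INR 31,748,036.51

INR 31,748,036.51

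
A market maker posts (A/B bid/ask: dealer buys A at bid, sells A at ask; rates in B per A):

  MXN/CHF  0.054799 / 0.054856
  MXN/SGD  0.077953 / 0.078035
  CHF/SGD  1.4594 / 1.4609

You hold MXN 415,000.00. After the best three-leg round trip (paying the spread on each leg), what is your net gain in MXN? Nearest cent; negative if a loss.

Net profit: MXN 10,310.04

Best loop MXN → CHF → SGD → MXN:
MXN 415,000.00 × 0.054799 (sell MXN at bid) = CHF 22,741.58
CHF 22,741.58 × 1.4594 (sell CHF at bid) = SGD 33,189.07
SGD 33,189.07 ÷ 0.078035 (buy MXN at ask) = MXN 425,310.04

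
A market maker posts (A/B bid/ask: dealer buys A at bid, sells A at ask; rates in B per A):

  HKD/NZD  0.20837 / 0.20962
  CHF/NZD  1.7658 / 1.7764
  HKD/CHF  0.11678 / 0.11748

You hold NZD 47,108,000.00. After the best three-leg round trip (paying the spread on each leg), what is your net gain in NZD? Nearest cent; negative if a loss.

Best loop NZD → CHF → HKD → NZD:
NZD 47,108,000.00 ÷ 1.7764 (buy CHF at ask) = CHF 26,518,802.07
CHF 26,518,802.07 ÷ 0.11748 (buy HKD at ask) = HKD 225,730,354.71
HKD 225,730,354.71 × 0.20837 (sell HKD at bid) = NZD 47,035,434.01

Net result: NZD -72,565.99 (no profitable arbitrage after spreads)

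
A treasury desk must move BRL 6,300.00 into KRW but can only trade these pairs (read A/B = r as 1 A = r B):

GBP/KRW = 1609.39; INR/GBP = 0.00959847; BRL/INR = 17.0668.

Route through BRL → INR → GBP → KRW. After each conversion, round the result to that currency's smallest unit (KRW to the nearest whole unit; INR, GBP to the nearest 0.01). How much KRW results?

KRW 1,660,955

BRL 6,300.00 × 17.0668 = INR 107,520.84
INR 107,520.84 × 0.00959847 = GBP 1,032.04
GBP 1,032.04 × 1609.39 = KRW 1,660,955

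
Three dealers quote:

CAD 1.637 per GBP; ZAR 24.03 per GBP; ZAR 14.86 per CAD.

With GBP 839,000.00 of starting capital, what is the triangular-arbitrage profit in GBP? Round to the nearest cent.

Profit: GBP 10,328.46

Profitable loop is GBP → CAD → ZAR → GBP:
GBP 839,000.00 × 1.637 = CAD 1,373,443.00
CAD 1,373,443.00 × 14.86 = ZAR 20,409,362.98
ZAR 20,409,362.98 ÷ 24.03 = GBP 849,328.46
Profit = GBP 849,328.46 − GBP 839,000.00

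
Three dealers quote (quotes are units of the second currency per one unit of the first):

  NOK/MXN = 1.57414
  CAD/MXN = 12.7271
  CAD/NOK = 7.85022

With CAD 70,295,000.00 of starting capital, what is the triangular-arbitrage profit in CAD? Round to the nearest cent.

Profit: CAD 2,103,356.77

Profitable loop is CAD → MXN → NOK → CAD:
CAD 70,295,000.00 × 12.7271 = MXN 894,651,494.50
MXN 894,651,494.50 ÷ 1.57414 = NOK 568,343,028.26
NOK 568,343,028.26 ÷ 7.85022 = CAD 72,398,356.77
Profit = CAD 72,398,356.77 − CAD 70,295,000.00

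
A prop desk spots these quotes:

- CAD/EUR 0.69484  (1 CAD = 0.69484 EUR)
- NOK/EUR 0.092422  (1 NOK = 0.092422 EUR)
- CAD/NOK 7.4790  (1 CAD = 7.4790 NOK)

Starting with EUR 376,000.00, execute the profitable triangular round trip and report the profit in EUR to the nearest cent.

Profitable loop is EUR → NOK → CAD → EUR:
EUR 376,000.00 ÷ 0.092422 = NOK 4,068,295.43
NOK 4,068,295.43 ÷ 7.4790 = CAD 543,962.49
CAD 543,962.49 × 0.69484 = EUR 377,966.89
Profit = EUR 377,966.89 − EUR 376,000.00

Profit: EUR 1,966.89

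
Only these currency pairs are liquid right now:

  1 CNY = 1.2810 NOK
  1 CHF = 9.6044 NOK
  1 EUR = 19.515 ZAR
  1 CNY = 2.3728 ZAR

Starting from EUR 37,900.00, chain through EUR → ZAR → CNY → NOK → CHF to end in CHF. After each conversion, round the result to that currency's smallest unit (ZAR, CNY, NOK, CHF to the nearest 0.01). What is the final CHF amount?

CHF 41,574.35

EUR 37,900.00 × 19.515 = ZAR 739,618.50
ZAR 739,618.50 ÷ 2.3728 = CNY 311,707.05
CNY 311,707.05 × 1.2810 = NOK 399,296.73
NOK 399,296.73 ÷ 9.6044 = CHF 41,574.35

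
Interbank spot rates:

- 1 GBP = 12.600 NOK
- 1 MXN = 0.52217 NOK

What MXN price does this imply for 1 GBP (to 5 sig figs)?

1 GBP × 12.600 = 12.6 NOK
12.6 NOK ÷ 0.52217 = 24.1301 MXN

GBP/MXN = 24.130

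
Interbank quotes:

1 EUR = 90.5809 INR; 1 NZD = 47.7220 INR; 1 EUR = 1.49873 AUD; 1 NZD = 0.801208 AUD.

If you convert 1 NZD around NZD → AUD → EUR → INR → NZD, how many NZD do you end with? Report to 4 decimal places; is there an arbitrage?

Around NZD → AUD → EUR → INR → NZD: 1 × 0.801208 ÷ 1.49873 × 90.5809 ÷ 47.7220 = 1.014705
Product > 1; profitable direction is NZD → AUD → EUR → INR → NZD.

1.0147 (arbitrage exists)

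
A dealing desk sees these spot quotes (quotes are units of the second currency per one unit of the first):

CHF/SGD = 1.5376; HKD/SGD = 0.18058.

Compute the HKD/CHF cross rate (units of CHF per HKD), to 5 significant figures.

1 HKD × 0.18058 = 0.18058 SGD
0.18058 SGD ÷ 1.5376 = 0.117443 CHF

HKD/CHF = 0.11744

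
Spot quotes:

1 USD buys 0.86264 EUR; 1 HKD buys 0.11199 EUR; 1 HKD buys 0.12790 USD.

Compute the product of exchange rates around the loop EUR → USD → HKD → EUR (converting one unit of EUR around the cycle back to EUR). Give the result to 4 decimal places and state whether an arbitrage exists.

1.0150 (arbitrage exists)

Around EUR → USD → HKD → EUR: 1 ÷ 0.86264 ÷ 0.12790 × 0.11199 = 1.015031
Product > 1; profitable direction is EUR → USD → HKD → EUR.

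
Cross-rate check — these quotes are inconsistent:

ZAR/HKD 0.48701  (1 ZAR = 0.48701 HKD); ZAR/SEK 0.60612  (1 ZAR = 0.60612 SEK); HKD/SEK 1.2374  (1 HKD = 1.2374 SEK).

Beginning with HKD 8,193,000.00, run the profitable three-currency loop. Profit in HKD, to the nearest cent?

Profitable loop is HKD → ZAR → SEK → HKD:
HKD 8,193,000.00 ÷ 0.48701 = ZAR 16,823,063.18
ZAR 16,823,063.18 × 0.60612 = SEK 10,196,795.06
SEK 10,196,795.06 ÷ 1.2374 = HKD 8,240,500.29
Profit = HKD 8,240,500.29 − HKD 8,193,000.00

Profit: HKD 47,500.29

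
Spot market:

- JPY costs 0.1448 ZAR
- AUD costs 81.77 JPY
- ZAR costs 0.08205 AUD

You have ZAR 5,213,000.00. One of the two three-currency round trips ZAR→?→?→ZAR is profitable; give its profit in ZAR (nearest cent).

Profit: ZAR 152,949.49

Profitable loop is ZAR → JPY → AUD → ZAR:
ZAR 5,213,000.00 ÷ 0.1448 = JPY 36,001,381
JPY 36,001,381 ÷ 81.77 = AUD 440,276.16
AUD 440,276.16 ÷ 0.08205 = ZAR 5,365,949.49
Profit = ZAR 5,365,949.49 − ZAR 5,213,000.00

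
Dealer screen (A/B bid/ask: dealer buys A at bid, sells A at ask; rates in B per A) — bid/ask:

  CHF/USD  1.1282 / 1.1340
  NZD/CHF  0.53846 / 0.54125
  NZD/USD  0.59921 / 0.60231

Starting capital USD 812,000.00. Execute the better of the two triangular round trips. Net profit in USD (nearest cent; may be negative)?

Best loop USD → NZD → CHF → USD:
USD 812,000.00 ÷ 0.60231 (buy NZD at ask) = NZD 1,348,142.98
NZD 1,348,142.98 × 0.53846 (sell NZD at bid) = CHF 725,921.07
CHF 725,921.07 × 1.1282 (sell CHF at bid) = USD 818,984.15

Net profit: USD 6,984.15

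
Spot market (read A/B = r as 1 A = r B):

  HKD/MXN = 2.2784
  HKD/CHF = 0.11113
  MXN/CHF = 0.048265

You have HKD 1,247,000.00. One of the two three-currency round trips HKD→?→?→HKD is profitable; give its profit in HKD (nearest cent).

Profitable loop is HKD → CHF → MXN → HKD:
HKD 1,247,000.00 × 0.11113 = CHF 138,579.11
CHF 138,579.11 ÷ 0.048265 = MXN 2,871,213.30
MXN 2,871,213.30 ÷ 2.2784 = HKD 1,260,188.42
Profit = HKD 1,260,188.42 − HKD 1,247,000.00

Profit: HKD 13,188.42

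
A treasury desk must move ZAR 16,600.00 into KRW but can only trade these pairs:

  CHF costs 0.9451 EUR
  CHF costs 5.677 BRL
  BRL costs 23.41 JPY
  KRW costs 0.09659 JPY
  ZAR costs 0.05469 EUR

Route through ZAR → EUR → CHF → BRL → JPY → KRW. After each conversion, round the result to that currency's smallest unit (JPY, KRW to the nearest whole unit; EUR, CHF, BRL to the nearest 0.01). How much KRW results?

KRW 1,321,679

ZAR 16,600.00 × 0.05469 = EUR 907.85
EUR 907.85 ÷ 0.9451 = CHF 960.59
CHF 960.59 × 5.677 = BRL 5,453.27
BRL 5,453.27 × 23.41 = JPY 127,661
JPY 127,661 ÷ 0.09659 = KRW 1,321,679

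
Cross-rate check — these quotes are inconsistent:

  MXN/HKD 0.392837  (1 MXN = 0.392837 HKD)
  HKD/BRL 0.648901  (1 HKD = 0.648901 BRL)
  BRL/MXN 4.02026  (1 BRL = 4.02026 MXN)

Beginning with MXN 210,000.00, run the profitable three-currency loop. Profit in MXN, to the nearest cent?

Profitable loop is MXN → HKD → BRL → MXN:
MXN 210,000.00 × 0.392837 = HKD 82,495.77
HKD 82,495.77 × 0.648901 = BRL 53,531.59
BRL 53,531.59 × 4.02026 = MXN 215,210.90
Profit = MXN 215,210.90 − MXN 210,000.00

Profit: MXN 5,210.90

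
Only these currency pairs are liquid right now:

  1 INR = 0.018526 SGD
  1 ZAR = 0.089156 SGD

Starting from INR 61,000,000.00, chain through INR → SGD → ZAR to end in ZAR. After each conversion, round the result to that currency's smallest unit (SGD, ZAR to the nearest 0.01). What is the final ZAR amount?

ZAR 12,675,377.99

INR 61,000,000.00 × 0.018526 = SGD 1,130,086.00
SGD 1,130,086.00 ÷ 0.089156 = ZAR 12,675,377.99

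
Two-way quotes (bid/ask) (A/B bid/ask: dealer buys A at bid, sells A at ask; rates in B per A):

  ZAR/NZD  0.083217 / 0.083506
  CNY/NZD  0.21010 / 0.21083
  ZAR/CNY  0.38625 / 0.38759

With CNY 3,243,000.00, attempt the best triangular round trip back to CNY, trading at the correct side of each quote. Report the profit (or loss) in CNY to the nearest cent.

Best loop CNY → ZAR → NZD → CNY:
CNY 3,243,000.00 ÷ 0.38759 (buy ZAR at ask) = ZAR 8,367,088.93
ZAR 8,367,088.93 × 0.083217 (sell ZAR at bid) = NZD 696,284.04
NZD 696,284.04 ÷ 0.21083 (buy CNY at ask) = CNY 3,302,585.21

Net profit: CNY 59,585.21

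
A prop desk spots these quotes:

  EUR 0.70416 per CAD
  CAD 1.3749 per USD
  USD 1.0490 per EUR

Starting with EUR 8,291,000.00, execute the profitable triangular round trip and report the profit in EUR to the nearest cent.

Profitable loop is EUR → USD → CAD → EUR:
EUR 8,291,000.00 × 1.0490 = USD 8,697,259.00
USD 8,697,259.00 × 1.3749 = CAD 11,957,861.40
CAD 11,957,861.40 × 0.70416 = EUR 8,420,247.68
Profit = EUR 8,420,247.68 − EUR 8,291,000.00

Profit: EUR 129,247.68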